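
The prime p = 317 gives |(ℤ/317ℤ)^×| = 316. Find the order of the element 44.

The order of 44 must divide p − 1 = 316 = 2^2 · 79.
Divisors: 1, 2, 4, 79, 158, 316.
Check each in increasing order: 44^1 ≡ 44;  44^2 ≡ 34;  44^4 ≡ 205;  44^79 ≡ 316;  44^158 ≡ 1.
Smallest exponent giving 1 is 158.

158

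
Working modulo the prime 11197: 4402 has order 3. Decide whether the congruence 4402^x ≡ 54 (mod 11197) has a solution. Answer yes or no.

⟨4402⟩ has order 3; its elements mod 11197 are {1, 4402, 6794}.
54 is not in this set.

no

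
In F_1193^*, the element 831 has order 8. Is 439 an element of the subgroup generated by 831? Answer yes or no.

⟨831⟩ has order 8; its elements mod 1193 are {1, 186, 362, 524, 669, 831, 1007, 1192}.
439 is not in this set.

no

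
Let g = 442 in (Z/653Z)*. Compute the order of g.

163

The order of 442 must divide p − 1 = 652 = 2^2 · 163.
Divisors: 1, 2, 4, 163, 326, 652.
Check each in increasing order: 442^1 ≡ 442;  442^2 ≡ 117;  442^4 ≡ 629;  442^163 ≡ 1.
Smallest exponent giving 1 is 163.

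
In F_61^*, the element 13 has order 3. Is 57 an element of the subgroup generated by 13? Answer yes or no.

no

⟨13⟩ has order 3; its elements mod 61 are {1, 13, 47}.
57 is not in this set.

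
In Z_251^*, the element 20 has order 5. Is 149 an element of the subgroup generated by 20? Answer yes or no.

⟨20⟩ has order 5; its elements mod 251 are {1, 20, 113, 149, 219}.
149 is in this set.

yes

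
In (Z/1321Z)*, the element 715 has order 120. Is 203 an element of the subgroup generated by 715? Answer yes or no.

yes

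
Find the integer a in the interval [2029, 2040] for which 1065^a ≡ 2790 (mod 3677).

2032

Compute 1065^2029 mod 3677 = 3584, then multiply by 1065 repeatedly:
  1065^2029=3584  1065^2030=234  1065^2031=2851  1065^2032=2790
Found 2790 at exponent 2032.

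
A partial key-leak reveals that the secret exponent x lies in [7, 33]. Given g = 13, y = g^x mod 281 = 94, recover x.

31

Compute 13^7 mod 281 = 93, then multiply by 13 repeatedly:
  13^7=93  13^8=85  13^9=262  13^10=34  13^11=161
  13^12=126  13^13=233  13^14=219  13^15=37  13^16=200
  13^17=71  13^18=80  13^19=197  13^20=32  13^21=135
  13^22=69  13^23=54  13^24=140  13^25=134  13^26=56
  13^27=166  13^28=191  13^29=235  13^30=245  13^31=94
Found 94 at exponent 31.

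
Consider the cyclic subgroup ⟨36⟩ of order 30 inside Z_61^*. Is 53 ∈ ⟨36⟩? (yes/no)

53 ∈ ⟨36⟩ iff 53^30 ≡ 1 (mod 61), since |⟨36⟩| = 30.
53^30 mod 61 = 60.
Since 60 ≠ 1, 53 does not lie in the subgroup.

no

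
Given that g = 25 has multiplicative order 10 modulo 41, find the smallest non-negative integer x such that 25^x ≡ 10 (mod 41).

Successive powers of 25 modulo 41:
  25^0=1  25^1=25  25^2=10
So 25^2 ≡ 10 (mod 41), giving x = 2.

2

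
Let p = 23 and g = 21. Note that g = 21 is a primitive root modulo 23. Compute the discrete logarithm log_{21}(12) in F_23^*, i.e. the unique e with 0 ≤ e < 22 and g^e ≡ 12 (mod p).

10

Successive powers of 21 modulo 23:
  21^0=1  21^1=21  21^2=4  21^3=15  21^4=16  21^5=14
  21^6=18  21^7=10  21^8=3  21^9=17  21^10=12
So 21^10 ≡ 12 (mod 23), giving e = 10.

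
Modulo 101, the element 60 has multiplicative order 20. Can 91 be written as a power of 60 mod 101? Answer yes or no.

yes

91 ∈ ⟨60⟩ iff 91^20 ≡ 1 (mod 101), since |⟨60⟩| = 20.
91^20 mod 101 = 1.
Since 1 = 1, 91 lies in the subgroup.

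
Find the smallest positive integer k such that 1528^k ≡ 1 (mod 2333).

The order of 1528 must divide p − 1 = 2332 = 2^2 · 11 · 53.
Divisors: 1, 2, 4, 11, 22, 44, 53, 106, 212, 583, 1166, 2332.
Check each in increasing order: 1528^1 ≡ 1528;  1528^2 ≡ 1784;  1528^4 ≡ 444;  1528^11 ≡ 2146;  1528^22 ≡ 2307;  1528^44 ≡ 676;  1528^53 ≡ 311;  1528^106 ≡ 1068;  1528^212 ≡ 2120;  1528^583 ≡ 2332;  1528^1166 ≡ 1.
Smallest exponent giving 1 is 1166.

1166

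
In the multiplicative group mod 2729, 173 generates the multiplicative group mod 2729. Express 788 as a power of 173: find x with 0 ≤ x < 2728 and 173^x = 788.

62

Baby-step giant-step with m = ceil(sqrt(2728)) = 53.
Baby table (173^j mod 2729 for j=0..52):
  0:1  1:173  2:2639  3:804  4:2642  5:1323  6:2372  7:1006
  8:2111  9:2246  10:1040  11:2535  12:1915  13:1086  14:2306  15:504
  16:2593  17:1033  18:1324  19:2545  20:916  21:186  22:2159  23:2363
  24:2178  25:192  26:468  27:1823  28:1544  29:2399  30:219  31:2410
  32:2122  33:1420  34:50  35:463  36:958  37:1994  38:1108  39:654
  40:1253  41:1178  42:1848  43:411  44:149  45:1216  46:235  47:2449
  48:682  49:639  50:1387  51:2528  52:704
Giant step factor: 173^(-53) ≡ 1118 (mod 2729).
Scan 788·1118^i mod 2729 for i = 0, 1, …:
  i=0: 788   i=1: 2246
Match at i=1, j=9: x = 1·53 + 9 = 62.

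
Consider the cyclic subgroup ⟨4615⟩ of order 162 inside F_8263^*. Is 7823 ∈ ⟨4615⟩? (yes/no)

no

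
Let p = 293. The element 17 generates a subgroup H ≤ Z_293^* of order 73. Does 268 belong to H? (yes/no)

268 ∈ ⟨17⟩ iff 268^73 ≡ 1 (mod 293), since |⟨17⟩| = 73.
268^73 mod 293 = 1.
Since 1 = 1, 268 lies in the subgroup.

yes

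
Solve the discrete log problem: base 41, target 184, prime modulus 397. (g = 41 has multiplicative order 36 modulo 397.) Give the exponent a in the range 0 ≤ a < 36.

35

Successive powers of 41 modulo 397:
  41^0=1  41^1=41  41^2=93  41^3=240  41^4=312  41^5=88
  41^6=35  41^7=244  41^8=79  41^9=63  41^10=201  41^11=301
  41^12=34  41^13=203  41^14=383  41^15=220  41^16=286  41^17=213
  41^18=396  41^19=356  41^20=304  41^21=157  41^22=85  41^23=309
  41^24=362  41^25=153  41^26=318  41^27=334  41^28=196  41^29=96
  41^30=363  41^31=194  41^32=14  41^33=177  41^34=111  41^35=184
So 41^35 ≡ 184 (mod 397), giving a = 35.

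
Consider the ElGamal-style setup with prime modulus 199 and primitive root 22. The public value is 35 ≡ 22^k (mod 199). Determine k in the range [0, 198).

Baby-step giant-step with m = ceil(sqrt(198)) = 15.
Baby table (22^j mod 199 for j=0..14):
  0:1  1:22  2:86  3:101  4:33  5:129  6:52  7:149
  8:94  9:78  10:124  11:141  12:117  13:186  14:112
Giant step factor: 22^(-15) ≡ 55 (mod 199).
Scan 35·55^i mod 199 for i = 0, 1, …:
  i=0: 35   i=1: 134   i=2: 7   i=3: 186
Match at i=3, j=13: k = 3·15 + 13 = 58.

58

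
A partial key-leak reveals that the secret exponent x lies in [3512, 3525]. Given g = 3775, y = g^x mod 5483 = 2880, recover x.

Compute 3775^3512 mod 5483 = 1412, then multiply by 3775 repeatedly:
  3775^3512=1412  3775^3513=824  3775^3514=1739  3775^3515=1574  3775^3516=3761
  3775^3517=2288  3775^3518=1475  3775^3519=2880
Found 2880 at exponent 3519.

3519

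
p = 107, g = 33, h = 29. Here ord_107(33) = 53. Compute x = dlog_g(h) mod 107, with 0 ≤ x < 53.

Successive powers of 33 modulo 107:
  33^0=1  33^1=33  33^2=19  33^3=92  33^4=40  33^5=36
  33^6=11  33^7=42  33^8=102  33^9=49  33^10=12  33^11=75
  33^12=14  33^13=34  33^14=52  33^15=4  33^16=25  33^17=76
  33^18=47  33^19=53  33^20=37  33^21=44  33^22=61  33^23=87
  33^24=89  33^25=48  33^26=86  33^27=56  33^28=29
So 33^28 ≡ 29 (mod 107), giving x = 28.

28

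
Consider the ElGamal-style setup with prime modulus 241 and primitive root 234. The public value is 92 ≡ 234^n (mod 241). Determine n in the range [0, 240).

77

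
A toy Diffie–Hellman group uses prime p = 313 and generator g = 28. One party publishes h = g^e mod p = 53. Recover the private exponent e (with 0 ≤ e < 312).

Successive powers of 28 modulo 313:
  28^0=1  28^1=28  28^2=158  28^3=42  28^4=237  28^5=63
  28^6=199  28^7=251  28^8=142  28^9=220  28^10=213  28^11=17
  28^12=163  28^13=182  28^14=88  28^15=273  28^16=132  28^17=253
  28^18=198  28^19=223  28^20=297  28^21=178  28^22=289  28^23=267
  28^24=277  28^25=244  28^26=259  28^27=53
So 28^27 ≡ 53 (mod 313), giving e = 27.

27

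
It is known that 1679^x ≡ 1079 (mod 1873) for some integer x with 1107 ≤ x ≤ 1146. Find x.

1139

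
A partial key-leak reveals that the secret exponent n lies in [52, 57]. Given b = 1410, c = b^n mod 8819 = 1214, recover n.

55

Compute 1410^52 mod 8819 = 7524, then multiply by 1410 repeatedly:
  1410^52=7524  1410^53=8402  1410^54=2903  1410^55=1214
Found 1214 at exponent 55.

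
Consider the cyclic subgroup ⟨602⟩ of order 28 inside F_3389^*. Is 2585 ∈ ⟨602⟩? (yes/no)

yes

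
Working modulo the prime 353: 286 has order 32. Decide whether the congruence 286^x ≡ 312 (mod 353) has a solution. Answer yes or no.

312 ∈ ⟨286⟩ iff 312^32 ≡ 1 (mod 353), since |⟨286⟩| = 32.
312^32 mod 353 = 231.
Since 231 ≠ 1, 312 does not lie in the subgroup.

no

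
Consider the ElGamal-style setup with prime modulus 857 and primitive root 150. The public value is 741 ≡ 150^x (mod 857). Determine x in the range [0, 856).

Baby-step giant-step with m = ceil(sqrt(856)) = 30.
Baby table (150^j mod 857 for j=0..29):
  0:1  1:150  2:218  3:134  4:389  5:74  6:816  7:706
  8:489  9:505  10:334  11:394  12:824  13:192  14:519  15:720
  16:18  17:129  18:496  19:698  20:146  21:475  22:119  23:710
  24:232  25:520  26:13  27:236  28:263  29:28
Giant step factor: 150^(-30) ≡ 736 (mod 857).
Scan 741·736^i mod 857 for i = 0, 1, …:
  i=0: 741   i=1: 324   i=2: 218
Match at i=2, j=2: x = 2·30 + 2 = 62.

62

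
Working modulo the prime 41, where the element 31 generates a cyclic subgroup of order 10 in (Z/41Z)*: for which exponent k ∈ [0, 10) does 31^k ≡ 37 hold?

4

Successive powers of 31 modulo 41:
  31^0=1  31^1=31  31^2=18  31^3=25  31^4=37
So 31^4 ≡ 37 (mod 41), giving k = 4.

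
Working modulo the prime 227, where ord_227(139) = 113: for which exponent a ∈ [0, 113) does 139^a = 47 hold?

69

Baby-step giant-step with m = ceil(sqrt(113)) = 11.
Baby table (139^j mod 227 for j=0..10):
  0:1  1:139  2:26  3:209  4:222  5:213  6:97  7:90
  8:25  9:70  10:196
Giant step factor: 139^(-11) ≡ 57 (mod 227).
Scan 47·57^i mod 227 for i = 0, 1, …:
  i=0: 47   i=1: 182   i=2: 159   i=3: 210
  i=4: 166   i=5: 155   i=6: 209
Match at i=6, j=3: a = 6·11 + 3 = 69.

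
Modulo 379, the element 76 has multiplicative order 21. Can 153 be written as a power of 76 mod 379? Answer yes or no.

⟨76⟩ has order 21; its elements mod 379 are {1, 5, 25, 39, 51, 76, 86, 91, 93, 94, 119, 125, 138, 195, 216, 217, 246, 255, 311, 322, 327}.
153 is not in this set.

no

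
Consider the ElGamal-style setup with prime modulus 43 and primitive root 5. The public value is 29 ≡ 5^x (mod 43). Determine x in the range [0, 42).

5

Baby-step giant-step with m = ceil(sqrt(42)) = 7.
Baby table (5^j mod 43 for j=0..6):
  0:1  1:5  2:25  3:39  4:23  5:29  6:16
Giant step factor: 5^(-7) ≡ 7 (mod 43).
Scan 29·7^i mod 43 for i = 0, 1, …:
  i=0: 29
Match at i=0, j=5: x = 0·7 + 5 = 5.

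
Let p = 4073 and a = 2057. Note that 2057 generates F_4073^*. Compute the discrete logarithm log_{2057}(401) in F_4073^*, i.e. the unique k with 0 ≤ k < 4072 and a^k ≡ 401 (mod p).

3680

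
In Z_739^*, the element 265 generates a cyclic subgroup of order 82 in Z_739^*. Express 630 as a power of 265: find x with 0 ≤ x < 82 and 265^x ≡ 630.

78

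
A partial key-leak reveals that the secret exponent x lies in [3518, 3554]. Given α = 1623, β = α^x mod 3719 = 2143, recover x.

3535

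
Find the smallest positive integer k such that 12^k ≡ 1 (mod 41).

40

The order of 12 must divide p − 1 = 40 = 2^3 · 5.
Divisors: 1, 2, 4, 5, 8, 10, 20, 40.
Check each in increasing order: 12^1 ≡ 12;  12^2 ≡ 21;  12^4 ≡ 31;  12^5 ≡ 3;  12^8 ≡ 18;  12^10 ≡ 9;  12^20 ≡ 40;  12^40 ≡ 1.
Smallest exponent giving 1 is 40.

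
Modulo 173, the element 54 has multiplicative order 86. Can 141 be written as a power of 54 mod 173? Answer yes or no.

no

141 ∈ ⟨54⟩ iff 141^86 ≡ 1 (mod 173), since |⟨54⟩| = 86.
141^86 mod 173 = 172.
Since 172 ≠ 1, 141 does not lie in the subgroup.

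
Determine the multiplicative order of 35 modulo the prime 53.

52

The order of 35 must divide p − 1 = 52 = 2^2 · 13.
Divisors: 1, 2, 4, 13, 26, 52.
Check each in increasing order: 35^1 ≡ 35;  35^2 ≡ 6;  35^4 ≡ 36;  35^13 ≡ 30;  35^26 ≡ 52;  35^52 ≡ 1.
Smallest exponent giving 1 is 52.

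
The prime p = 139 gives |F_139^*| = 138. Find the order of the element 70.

The order of 70 must divide p − 1 = 138 = 2 · 3 · 23.
Divisors: 1, 2, 3, 6, 23, 46, 69, 138.
Check each in increasing order: 70^1 ≡ 70;  70^2 ≡ 35;  70^3 ≡ 87;  70^6 ≡ 63;  70^23 ≡ 43;  70^46 ≡ 42;  70^69 ≡ 138;  70^138 ≡ 1.
Smallest exponent giving 1 is 138.

138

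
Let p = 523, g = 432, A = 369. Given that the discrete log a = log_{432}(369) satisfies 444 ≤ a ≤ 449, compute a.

444

Compute 432^444 mod 523 = 369, then multiply by 432 repeatedly:
  432^444=369
Found 369 at exponent 444.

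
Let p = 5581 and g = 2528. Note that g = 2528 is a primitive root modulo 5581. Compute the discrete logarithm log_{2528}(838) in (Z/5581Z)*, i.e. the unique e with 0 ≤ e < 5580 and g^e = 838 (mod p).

1721

Baby-step giant-step with m = ceil(sqrt(5580)) = 75.
Baby table (2528^j mod 5581 for j=0..74):
  0:1  1:2528  2:539  3:828  4:309  5:5393  6:4702  7:4707
  8:604  9:3299  10:1858  11:3403  12:2463  13:3649  14:4860  15:2299
  16:2051  17:179  18:451  19:1604  20:3106  21:5082  22:5415  23:4508
  24:5403  25:2077  26:4516  27:3303  28:808  29:5559  30:194  31:4885
  32:4108  33:4364  34:4136  35:2595  36:2485  37:3455  38:5556  39:3772
  40:3268  41:1624  42:3437  43:4700  44:5232  45:5107  46:1643  47:1240
  48:3779  49:4221  50:5397  51:3652  52:1282  53:3916  54:4535  55:1106
  56:5468  57:4548  58:484  59:1313  60:4150  61:4501  62:4450  63:3885
  64:4301  65:1140  66:2124  67:550  68:731  69:657  70:3339  71:2520
  72:2639  73:2097  74:4847
Giant step factor: 2528^(-75) ≡ 4576 (mod 5581).
Scan 838·4576^i mod 5581 for i = 0, 1, …:
  i=0: 838   i=1: 541   i=2: 3233   i=3: 4558
  i=4: 1211   i=5: 5184   i=6: 2734   i=7: 3763
  i=8: 2103   i=9: 1684     …   i=21: 5162
  i=22: 2520
Match at i=22, j=71: e = 22·75 + 71 = 1721.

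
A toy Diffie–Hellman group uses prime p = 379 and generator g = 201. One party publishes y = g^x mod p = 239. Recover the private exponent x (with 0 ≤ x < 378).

350

Baby-step giant-step with m = ceil(sqrt(378)) = 20.
Baby table (201^j mod 379 for j=0..19):
  0:1  1:201  2:227  3:147  4:364  5:17  6:6  7:69
  8:225  9:124  10:289  11:102  12:36  13:35  14:213  15:365
  16:218  17:233  18:216  19:210
Giant step factor: 201^(-20) ≡ 336 (mod 379).
Scan 239·336^i mod 379 for i = 0, 1, …:
  i=0: 239   i=1: 335   i=2: 376   i=3: 129
  i=4: 138   i=5: 130   i=6: 95   i=7: 84
  i=8: 178   i=9: 305     …   i=16: 196
  i=17: 289
Match at i=17, j=10: x = 17·20 + 10 = 350.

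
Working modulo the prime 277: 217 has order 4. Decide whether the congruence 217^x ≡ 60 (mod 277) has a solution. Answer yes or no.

yes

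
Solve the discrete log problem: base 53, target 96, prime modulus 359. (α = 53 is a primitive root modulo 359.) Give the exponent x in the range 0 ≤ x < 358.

Baby-step giant-step with m = ceil(sqrt(358)) = 19.
Baby table (53^j mod 359 for j=0..18):
  0:1  1:53  2:296  3:251  4:20  5:342  6:176  7:353
  8:41  9:19  10:289  11:239  12:102  13:21  14:36  15:113
  16:245  17:61  18:2
Giant step factor: 53^(-19) ≡ 105 (mod 359).
Scan 96·105^i mod 359 for i = 0, 1, …:
  i=0: 96   i=1: 28   i=2: 68   i=3: 319
  i=4: 108   i=5: 211   i=6: 256   i=7: 314
  i=8: 301   i=9: 13   i=10: 288   i=11: 84
  i=12: 204   i=13: 239
Match at i=13, j=11: x = 13·19 + 11 = 258.

258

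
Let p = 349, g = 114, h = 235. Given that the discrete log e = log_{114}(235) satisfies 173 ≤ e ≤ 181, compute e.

Compute 114^173 mod 349 = 150, then multiply by 114 repeatedly:
  114^173=150  114^174=348  114^175=235
Found 235 at exponent 175.

175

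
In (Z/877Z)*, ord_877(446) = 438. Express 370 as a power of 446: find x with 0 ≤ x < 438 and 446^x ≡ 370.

Baby-step giant-step with m = ceil(sqrt(438)) = 21.
Baby table (446^j mod 877 for j=0..20):
  0:1  1:446  2:714  3:93  4:259  5:627  6:756  7:408
  8:429  9:148  10:233  11:432  12:609  13:621  14:711  15:509
  16:748  17:348  18:856  19:281  20:792
Giant step factor: 446^(-21) ≡ 379 (mod 877).
Scan 370·379^i mod 877 for i = 0, 1, …:
  i=0: 370   i=1: 787   i=2: 93
Match at i=2, j=3: x = 2·21 + 3 = 45.

45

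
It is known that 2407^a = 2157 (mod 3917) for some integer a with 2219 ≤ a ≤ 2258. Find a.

2238

Compute 2407^2219 mod 3917 = 978, then multiply by 2407 repeatedly:
  2407^2219=978  2407^2220=3846  2407^2221=1451  2407^2222=2510  2407^2223=1556
  2407^2224=640  2407^2225=1099  2407^2226=1318  2407^2227=3573  2407^2228=2396
  2407^2229=1348  2407^2230=1360  2407^2231=2825  2407^2232=3780  2407^2233=3186
  2407^2234=3133  2407^2235=906  2407^2236=2890  2407^2237=3555  2407^2238=2157
Found 2157 at exponent 2238.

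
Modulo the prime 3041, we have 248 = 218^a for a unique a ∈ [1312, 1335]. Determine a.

1313

Compute 218^1312 mod 3041 = 1145, then multiply by 218 repeatedly:
  218^1312=1145  218^1313=248
Found 248 at exponent 1313.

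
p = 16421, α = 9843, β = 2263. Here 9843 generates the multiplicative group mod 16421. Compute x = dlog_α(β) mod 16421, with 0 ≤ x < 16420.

11447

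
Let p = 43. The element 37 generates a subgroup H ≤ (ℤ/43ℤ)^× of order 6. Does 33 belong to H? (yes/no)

no

33 ∈ ⟨37⟩ iff 33^6 ≡ 1 (mod 43), since |⟨37⟩| = 6.
33^6 mod 43 = 35.
Since 35 ≠ 1, 33 does not lie in the subgroup.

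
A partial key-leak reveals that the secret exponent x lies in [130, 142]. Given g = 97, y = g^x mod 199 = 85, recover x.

Compute 97^130 mod 199 = 9, then multiply by 97 repeatedly:
  97^130=9  97^131=77  97^132=106  97^133=133  97^134=165
  97^135=85
Found 85 at exponent 135.

135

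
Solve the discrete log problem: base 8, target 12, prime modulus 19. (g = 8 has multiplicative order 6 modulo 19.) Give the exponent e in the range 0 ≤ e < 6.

Successive powers of 8 modulo 19:
  8^0=1  8^1=8  8^2=7  8^3=18  8^4=11  8^5=12
So 8^5 ≡ 12 (mod 19), giving e = 5.

5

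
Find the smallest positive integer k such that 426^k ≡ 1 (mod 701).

The order of 426 must divide p − 1 = 700 = 2^2 · 5^2 · 7.
Divisors: 1, 2, 4, 5, 7, 10, 14, 20, 25, 28, 35, 50, 70, 100, 140, 175, 350, 700.
Check each in increasing order: 426^1 ≡ 426;  426^2 ≡ 618;  426^4 ≡ 580;  426^5 ≡ 328;  426^7 ≡ 115;  426^10 ≡ 331;  426^14 ≡ 607;  426^20 ≡ 205;  426^25 ≡ 645;  426^28 ≡ 424;  426^35 ≡ 391;  426^50 ≡ 332;  426^70 ≡ 63;  426^100 ≡ 167;  426^140 ≡ 464;  426^175 ≡ 566;  426^350 ≡ 700;  426^700 ≡ 1.
Smallest exponent giving 1 is 700.

700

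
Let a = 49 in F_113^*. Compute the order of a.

The order of 49 must divide p − 1 = 112 = 2^4 · 7.
Divisors: 1, 2, 4, 7, 8, 14, 16, 28, 56, 112.
Check each in increasing order: 49^1 ≡ 49;  49^2 ≡ 28;  49^4 ≡ 106;  49^7 ≡ 1.
Smallest exponent giving 1 is 7.

7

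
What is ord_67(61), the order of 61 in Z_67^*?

66

The order of 61 must divide p − 1 = 66 = 2 · 3 · 11.
Divisors: 1, 2, 3, 6, 11, 22, 33, 66.
Check each in increasing order: 61^1 ≡ 61;  61^2 ≡ 36;  61^3 ≡ 52;  61^6 ≡ 24;  61^11 ≡ 38;  61^22 ≡ 37;  61^33 ≡ 66;  61^66 ≡ 1.
Smallest exponent giving 1 is 66.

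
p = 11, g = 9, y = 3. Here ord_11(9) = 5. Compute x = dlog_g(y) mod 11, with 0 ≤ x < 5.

Successive powers of 9 modulo 11:
  9^0=1  9^1=9  9^2=4  9^3=3
So 9^3 ≡ 3 (mod 11), giving x = 3.

3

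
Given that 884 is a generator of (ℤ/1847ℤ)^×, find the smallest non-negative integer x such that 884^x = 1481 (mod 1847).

Baby-step giant-step with m = ceil(sqrt(1846)) = 43.
Baby table (884^j mod 1847 for j=0..42):
  0:1  1:884  2:175  3:1399  4:1073  5:1021  6:1228  7:1363
  8:648  9:262  10:733  11:1522  12:832  13:382  14:1534  15:358
  16:635  17:1699  18:305  19:1805  20:1659  21:38  22:346  23:1109
  24:1446  25:140  26:11  27:489  28:78  29:613  30:721  31:149
  32:579  33:217  34:1587  35:1035  36:675  37:119  38:1764  39:508
  40:251  41:244  42:1444
Giant step factor: 884^(-43) ≡ 1147 (mod 1847).
Scan 1481·1147^i mod 1847 for i = 0, 1, …:
  i=0: 1481   i=1: 1314   i=2: 6   i=3: 1341
  i=4: 1423   i=5: 1280   i=6: 1642   i=7: 1281
  i=8: 942   i=9: 1826     …   i=19: 904
  i=20: 721
Match at i=20, j=30: x = 20·43 + 30 = 890.

890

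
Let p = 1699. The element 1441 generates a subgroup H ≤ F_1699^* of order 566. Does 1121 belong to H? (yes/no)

yes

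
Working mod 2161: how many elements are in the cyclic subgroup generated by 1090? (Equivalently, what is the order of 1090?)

The order of 1090 must divide p − 1 = 2160 = 2^4 · 3^3 · 5.
Divisors: 1, 2, 3, 4, 5, 6, 8, 9, 10, 12, 15, 16, 18, 20, 24, 27, 30, 36, 40, 45, 48, 54, 60, 72, 80, 90, 108, 120, 135, 144, 180, 216, 240, 270, 360, 432, 540, 720, 1080, 2160.
Check each in increasing order: 1090^1 ≡ 1090;  1090^2 ≡ 1711;  1090^3 ≡ 47;  1090^4 ≡ 1527;  1090^5 ≡ 460;  1090^6 ≡ 48;  1090^8 ≡ 10;  1090^9 ≡ 95;  1090^10 ≡ 1983;  1090^12 ≡ 143;  1090^15 ≡ 238;  1090^16 ≡ 100;  1090^18 ≡ 381;  1090^20 ≡ 1430;  1090^24 ≡ 1000;  1090^27 ≡ 1619;  1090^30 ≡ 458;  1090^36 ≡ 374;  1090^40 ≡ 594;  1090^45 ≡ 954;  1090^48 ≡ 1618;  1090^54 ≡ 2029;  1090^60 ≡ 147;  1090^72 ≡ 1572;  1090^80 ≡ 593;  1090^90 ≡ 335;  1090^108 ≡ 136;  1090^120 ≡ 2160;  1090^135 ≡ 1923;  1090^144 ≡ 1161;  1090^180 ≡ 2014;  1090^216 ≡ 1208;  1090^240 ≡ 1.
Smallest exponent giving 1 is 240.

240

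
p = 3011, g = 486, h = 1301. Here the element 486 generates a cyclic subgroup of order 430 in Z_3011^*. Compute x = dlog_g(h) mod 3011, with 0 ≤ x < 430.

219

Baby-step giant-step with m = ceil(sqrt(430)) = 21.
Baby table (486^j mod 3011 for j=0..20):
  0:1  1:486  2:1338  3:2903  4:1710  5:24  6:2631  7:2002
  8:419  9:1897  10:576  11:2924  12:2883  13:1023  14:363  15:1780
  16:923  17:2950  18:464  19:2690  20:566
Giant step factor: 486^(-21) ≡ 2406 (mod 3011).
Scan 1301·2406^i mod 3011 for i = 0, 1, …:
  i=0: 1301   i=1: 1777   i=2: 2853   i=3: 2249
  i=4: 327   i=5: 891   i=6: 2925   i=7: 843
  i=8: 1855   i=9: 828   i=10: 1897
Match at i=10, j=9: x = 10·21 + 9 = 219.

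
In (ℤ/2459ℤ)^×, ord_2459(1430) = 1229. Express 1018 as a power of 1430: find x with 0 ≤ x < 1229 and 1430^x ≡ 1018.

616

Baby-step giant-step with m = ceil(sqrt(1229)) = 36.
Baby table (1430^j mod 2459 for j=0..35):
  0:1  1:1430  2:1471  3:1085  4:2380  5:144  6:1823  7:350
  8:1323  9:919  10:1064  11:1858  12:1220  13:1169  14:2009  15:758
  16:1980  17:1091  18:1124  19:1593  20:956  21:2335  22:2187  23:2021
  24:705  25:2419  26:1816  27:176  28:862  29:701  30:1617  31:850
  32:754  33:1178  34:125  35:1702
Giant step factor: 1430^(-36) ≡ 845 (mod 2459).
Scan 1018·845^i mod 2459 for i = 0, 1, …:
  i=0: 1018   i=1: 2019   i=2: 1968   i=3: 676
  i=4: 732   i=5: 1331   i=6: 932   i=7: 660
  i=8: 1966   i=9: 1445     …   i=16: 1647
  i=17: 2380
Match at i=17, j=4: x = 17·36 + 4 = 616.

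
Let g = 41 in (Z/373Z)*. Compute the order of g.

The order of 41 must divide p − 1 = 372 = 2^2 · 3 · 31.
Divisors: 1, 2, 3, 4, 6, 12, 31, 62, 93, 124, 186, 372.
Check each in increasing order: 41^1 ≡ 41;  41^2 ≡ 189;  41^3 ≡ 289;  41^4 ≡ 286;  41^6 ≡ 342;  41^12 ≡ 215;  41^31 ≡ 1.
Smallest exponent giving 1 is 31.

31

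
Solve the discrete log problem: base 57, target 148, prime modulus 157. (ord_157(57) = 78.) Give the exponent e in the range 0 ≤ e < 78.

Baby-step giant-step with m = ceil(sqrt(78)) = 9.
Baby table (57^j mod 157 for j=0..8):
  0:1  1:57  2:109  3:90  4:106  5:76  6:93  7:120
  8:89
Giant step factor: 57^(-9) ≡ 141 (mod 157).
Scan 148·141^i mod 157 for i = 0, 1, …:
  i=0: 148   i=1: 144   i=2: 51   i=3: 126
  i=4: 25   i=5: 71   i=6: 120
Match at i=6, j=7: e = 6·9 + 7 = 61.

61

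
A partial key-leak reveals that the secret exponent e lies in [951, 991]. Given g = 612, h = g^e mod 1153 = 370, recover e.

964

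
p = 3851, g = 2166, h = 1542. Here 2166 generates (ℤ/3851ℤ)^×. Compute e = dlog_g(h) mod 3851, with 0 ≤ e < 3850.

59

Baby-step giant-step with m = ceil(sqrt(3850)) = 63.
Baby table (2166^j mod 3851 for j=0..62):
  0:1  1:2166  2:1038  3:3175  4:3015  5:3045  6:2558  7:2890
  8:1865  9:3742  10:2668  11:2388  12:515  13:2551  14:3132  15:2301
  16:772  17:818  18:328  19:1864  20:1576  21:1630  22:3064  23:1351
  24:3357  25:574  26:3262  27:2758  28:927  29:1511  30:3327  31:1061
  32:2930  33:3783  34:2901  35:2585  36:3607  37:2934  38:894  39:3202
  40:3732  41:263  42:3561  43:3424  44:3209  45:3490  46:3678  47:2680
  48:1423  49:1418  50:2141  51:802  52:331  53:660  54:839  55:3453
  56:556  57:2784  58:3329  59:1542  60:1155  61:2431  62:1229
Giant step factor: 2166^(-63) ≡ 1409 (mod 3851).
Scan 1542·1409^i mod 3851 for i = 0, 1, …:
  i=0: 1542
Match at i=0, j=59: e = 0·63 + 59 = 59.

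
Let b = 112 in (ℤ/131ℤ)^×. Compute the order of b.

13

The order of 112 must divide p − 1 = 130 = 2 · 5 · 13.
Divisors: 1, 2, 5, 10, 13, 26, 65, 130.
Check each in increasing order: 112^1 ≡ 112;  112^2 ≡ 99;  112^5 ≡ 63;  112^10 ≡ 39;  112^13 ≡ 1.
Smallest exponent giving 1 is 13.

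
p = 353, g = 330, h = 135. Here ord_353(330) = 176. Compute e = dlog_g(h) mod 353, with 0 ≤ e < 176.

52

Baby-step giant-step with m = ceil(sqrt(176)) = 14.
Baby table (330^j mod 353 for j=0..13):
  0:1  1:330  2:176  3:188  4:265  5:259  6:44  7:47
  8:331  9:153  10:11  11:100  12:171  13:303
Giant step factor: 330^(-14) ≡ 225 (mod 353).
Scan 135·225^i mod 353 for i = 0, 1, …:
  i=0: 135   i=1: 17   i=2: 295   i=3: 11
Match at i=3, j=10: e = 3·14 + 10 = 52.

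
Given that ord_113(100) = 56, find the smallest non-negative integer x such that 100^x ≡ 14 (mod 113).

Baby-step giant-step with m = ceil(sqrt(56)) = 8.
Baby table (100^j mod 113 for j=0..7):
  0:1  1:100  2:56  3:63  4:85  5:25  6:14  7:44
Giant step factor: 100^(-8) ≡ 16 (mod 113).
Scan 14·16^i mod 113 for i = 0, 1, …:
  i=0: 14
Match at i=0, j=6: x = 0·8 + 6 = 6.

6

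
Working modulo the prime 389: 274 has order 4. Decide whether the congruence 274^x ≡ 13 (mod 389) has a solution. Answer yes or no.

no

⟨274⟩ has order 4; its elements mod 389 are {1, 115, 274, 388}.
13 is not in this set.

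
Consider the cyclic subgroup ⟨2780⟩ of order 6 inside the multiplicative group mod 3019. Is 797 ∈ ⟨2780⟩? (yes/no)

797 ∈ ⟨2780⟩ iff 797^6 ≡ 1 (mod 3019), since |⟨2780⟩| = 6.
797^6 mod 3019 = 1554.
Since 1554 ≠ 1, 797 does not lie in the subgroup.

no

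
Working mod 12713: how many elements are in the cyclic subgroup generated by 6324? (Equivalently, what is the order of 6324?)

The order of 6324 must divide p − 1 = 12712 = 2^3 · 7 · 227.
Divisors: 1, 2, 4, 7, 8, 14, 28, 56, 227, 454, 908, 1589, 1816, 3178, 6356, 12712.
Check each in increasing order: 6324^1 ≡ 6324;  6324^2 ≡ 10591;  6324^4 ≡ 2482;  6324^7 ≡ 3298;  6324^8 ≡ 7232;  6324^14 ≡ 7189;  6324^28 ≡ 3376;  6324^56 ≡ 6528;  6324^227 ≡ 10857;  6324^454 ≡ 12226;  6324^908 ≡ 8335;  6324^1589 ≡ 11181;  6324^1816 ≡ 8393;  6324^3178 ≡ 7832;  6324^6356 ≡ 12712;  6324^12712 ≡ 1.
Smallest exponent giving 1 is 12712.

12712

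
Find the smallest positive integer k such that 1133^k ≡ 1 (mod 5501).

The order of 1133 must divide p − 1 = 5500 = 2^2 · 5^3 · 11.
Divisors: 1, 2, 4, 5, 10, 11, 20, 22, 25, 44, 50, 55, 100, 110, 125, 220, 250, 275, 500, 550, 1100, 1375, 2750, 5500.
Check each in increasing order: 1133^1 ≡ 1133;  1133^2 ≡ 1956;  1133^4 ≡ 2741;  1133^5 ≡ 2989;  1133^10 ≡ 497;  1133^11 ≡ 1999;  1133^20 ≡ 4965;  1133^22 ≡ 2275;  1133^25 ≡ 4188;  1133^44 ≡ 4685;  1133^50 ≡ 2156;  1133^55 ≡ 2613;  1133^100 ≡ 5492;  1133^110 ≡ 1028;  1133^125 ≡ 815;  1133^220 ≡ 592;  1133^250 ≡ 4105;  1133^275 ≡ 1115;  1133^500 ≡ 1462;  1133^550 ≡ 5500;  1133^1100 ≡ 1.
Smallest exponent giving 1 is 1100.

1100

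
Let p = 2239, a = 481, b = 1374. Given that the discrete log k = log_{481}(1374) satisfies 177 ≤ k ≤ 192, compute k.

191

Compute 481^177 mod 2239 = 318, then multiply by 481 repeatedly:
  481^177=318  481^178=706  481^179=1497  481^180=1338  481^181=985
  481^182=1356  481^183=687  481^184=1314  481^185=636  481^186=1412
  481^187=755  481^188=437  481^189=1970  481^190=473  481^191=1374
Found 1374 at exponent 191.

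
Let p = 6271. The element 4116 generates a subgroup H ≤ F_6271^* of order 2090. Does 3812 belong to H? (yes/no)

3812 ∈ ⟨4116⟩ iff 3812^2090 ≡ 1 (mod 6271), since |⟨4116⟩| = 2090.
3812^2090 mod 6271 = 1.
Since 1 = 1, 3812 lies in the subgroup.

yes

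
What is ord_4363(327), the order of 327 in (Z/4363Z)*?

1454

The order of 327 must divide p − 1 = 4362 = 2 · 3 · 727.
Divisors: 1, 2, 3, 6, 727, 1454, 2181, 4362.
Check each in increasing order: 327^1 ≡ 327;  327^2 ≡ 2217;  327^3 ≡ 701;  327^6 ≡ 2745;  327^727 ≡ 4362;  327^1454 ≡ 1.
Smallest exponent giving 1 is 1454.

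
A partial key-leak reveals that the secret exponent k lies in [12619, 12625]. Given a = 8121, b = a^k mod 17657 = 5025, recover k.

12623

Compute 8121^12619 mod 17657 = 15300, then multiply by 8121 repeatedly:
  8121^12619=15300  8121^12620=16648  8121^12621=16416  8121^12622=3986  8121^12623=5025
Found 5025 at exponent 12623.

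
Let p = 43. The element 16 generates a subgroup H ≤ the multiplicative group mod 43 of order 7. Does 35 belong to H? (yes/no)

⟨16⟩ has order 7; its elements mod 43 are {1, 4, 11, 16, 21, 35, 41}.
35 is in this set.

yes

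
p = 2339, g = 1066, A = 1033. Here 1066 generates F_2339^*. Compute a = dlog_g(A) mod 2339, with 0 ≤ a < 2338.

Baby-step giant-step with m = ceil(sqrt(2338)) = 49.
Baby table (1066^j mod 2339 for j=0..48):
  0:1  1:1066  2:1941  3:1430  4:1691  5:1576  6:614  7:1943
  8:1223  9:895  10:2097  11:1657  12:417  13:112  14:103  15:2204
  16:1108  17:2272  18:1087  19:937  20:89  21:1314  22:2002  23:964
  24:803  25:2263  26:849  27:2180  28:1253  29:129  30:1852  31:116
  32:2028  33:612  34:2150  35:2019  36:374  37:1054  38:844  39:1528
  40:904  41:2335  42:414  43:1592  44:1297  45:253  46:713  47:2222
  48:1584
Giant step factor: 1066^(-49) ≡ 623 (mod 2339).
Scan 1033·623^i mod 2339 for i = 0, 1, …:
  i=0: 1033   i=1: 334   i=2: 2250   i=3: 689
  i=4: 1210   i=5: 672   i=6: 2314   i=7: 798
  i=8: 1286   i=9: 1240     …   i=25: 1761
  i=26: 112
Match at i=26, j=13: a = 26·49 + 13 = 1287.

1287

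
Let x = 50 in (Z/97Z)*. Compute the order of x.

8

The order of 50 must divide p − 1 = 96 = 2^5 · 3.
Divisors: 1, 2, 3, 4, 6, 8, 12, 16, 24, 32, 48, 96.
Check each in increasing order: 50^1 ≡ 50;  50^2 ≡ 75;  50^3 ≡ 64;  50^4 ≡ 96;  50^6 ≡ 22;  50^8 ≡ 1.
Smallest exponent giving 1 is 8.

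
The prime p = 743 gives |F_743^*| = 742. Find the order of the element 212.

The order of 212 must divide p − 1 = 742 = 2 · 7 · 53.
Divisors: 1, 2, 7, 14, 53, 106, 371, 742.
Check each in increasing order: 212^1 ≡ 212;  212^2 ≡ 364;  212^7 ≡ 94;  212^14 ≡ 663;  212^53 ≡ 1.
Smallest exponent giving 1 is 53.

53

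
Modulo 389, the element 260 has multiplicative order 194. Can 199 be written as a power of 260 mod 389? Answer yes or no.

no

199 ∈ ⟨260⟩ iff 199^194 ≡ 1 (mod 389), since |⟨260⟩| = 194.
199^194 mod 389 = 388.
Since 388 ≠ 1, 199 does not lie in the subgroup.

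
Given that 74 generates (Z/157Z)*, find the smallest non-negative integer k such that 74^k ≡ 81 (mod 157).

116

Baby-step giant-step with m = ceil(sqrt(156)) = 13.
Baby table (74^j mod 157 for j=0..12):
  0:1  1:74  2:138  3:7  4:47  5:24  6:49  7:15
  8:11  9:29  10:105  11:77  12:46
Giant step factor: 74^(-13) ≡ 135 (mod 157).
Scan 81·135^i mod 157 for i = 0, 1, …:
  i=0: 81   i=1: 102   i=2: 111   i=3: 70
  i=4: 30   i=5: 125   i=6: 76   i=7: 55
  i=8: 46
Match at i=8, j=12: k = 8·13 + 12 = 116.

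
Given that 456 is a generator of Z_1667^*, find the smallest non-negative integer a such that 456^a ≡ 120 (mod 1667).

Baby-step giant-step with m = ceil(sqrt(1666)) = 41.
Baby table (456^j mod 1667 for j=0..40):
  0:1  1:456  2:1228  3:1523  4:1016  5:1537  6:732  7:392
  8:383  9:1280  10:230  11:1526  12:717  13:220  14:300  15:106
  16:1660  17:142  18:1406  19:1008  20:1223  21:910  22:1544  23:590
  24:653  25:1042  26:57  27:987  28:1649  29:127  30:1234  31:925
  32:49  33:673  34:160  35:1279  36:1441  37:298  38:861  39:871
  40:430
Giant step factor: 456^(-41) ≡ 237 (mod 1667).
Scan 120·237^i mod 1667 for i = 0, 1, …:
  i=0: 120   i=1: 101   i=2: 599   i=3: 268
  i=4: 170   i=5: 282   i=6: 154   i=7: 1491
  i=8: 1630   i=9: 1233     …   i=37: 1122
  i=38: 861
Match at i=38, j=38: a = 38·41 + 38 = 1596.

1596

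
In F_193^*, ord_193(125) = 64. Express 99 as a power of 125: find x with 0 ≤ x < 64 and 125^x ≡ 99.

Baby-step giant-step with m = ceil(sqrt(64)) = 8.
Baby table (125^j mod 193 for j=0..7):
  0:1  1:125  2:185  3:158  4:64  5:87  6:67  7:76
Giant step factor: 125^(-8) ≡ 9 (mod 193).
Scan 99·9^i mod 193 for i = 0, 1, …:
  i=0: 99   i=1: 119   i=2: 106   i=3: 182
  i=4: 94   i=5: 74   i=6: 87
Match at i=6, j=5: x = 6·8 + 5 = 53.

53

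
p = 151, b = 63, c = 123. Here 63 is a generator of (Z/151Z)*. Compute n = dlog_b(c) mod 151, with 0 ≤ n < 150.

Baby-step giant-step with m = ceil(sqrt(150)) = 13.
Baby table (63^j mod 151 for j=0..12):
  0:1  1:63  2:43  3:142  4:37  5:66  6:81  7:120
  8:10  9:26  10:128  11:61  12:68
Giant step factor: 63^(-13) ≡ 89 (mod 151).
Scan 123·89^i mod 151 for i = 0, 1, …:
  i=0: 123   i=1: 75   i=2: 31   i=3: 41
  i=4: 25   i=5: 111   i=6: 64   i=7: 109
  i=8: 37
Match at i=8, j=4: n = 8·13 + 4 = 108.

108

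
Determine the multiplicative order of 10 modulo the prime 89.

44

The order of 10 must divide p − 1 = 88 = 2^3 · 11.
Divisors: 1, 2, 4, 8, 11, 22, 44, 88.
Check each in increasing order: 10^1 ≡ 10;  10^2 ≡ 11;  10^4 ≡ 32;  10^8 ≡ 45;  10^11 ≡ 55;  10^22 ≡ 88;  10^44 ≡ 1.
Smallest exponent giving 1 is 44.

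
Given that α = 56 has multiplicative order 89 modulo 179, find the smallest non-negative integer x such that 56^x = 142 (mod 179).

Baby-step giant-step with m = ceil(sqrt(89)) = 10.
Baby table (56^j mod 179 for j=0..9):
  0:1  1:56  2:93  3:17  4:57  5:149  6:110  7:74
  8:27  9:80
Giant step factor: 56^(-10) ≡ 36 (mod 179).
Scan 142·36^i mod 179 for i = 0, 1, …:
  i=0: 142   i=1: 100   i=2: 20   i=3: 4
  i=4: 144   i=5: 172   i=6: 106   i=7: 57
Match at i=7, j=4: x = 7·10 + 4 = 74.

74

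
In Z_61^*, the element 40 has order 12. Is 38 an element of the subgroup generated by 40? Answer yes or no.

no

38 ∈ ⟨40⟩ iff 38^12 ≡ 1 (mod 61), since |⟨40⟩| = 12.
38^12 mod 61 = 20.
Since 20 ≠ 1, 38 does not lie in the subgroup.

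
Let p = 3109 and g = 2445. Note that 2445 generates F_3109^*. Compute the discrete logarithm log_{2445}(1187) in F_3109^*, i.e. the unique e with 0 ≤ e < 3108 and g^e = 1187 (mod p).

Baby-step giant-step with m = ceil(sqrt(3108)) = 56.
Baby table (2445^j mod 3109 for j=0..55):
  0:1  1:2445  2:2527  3:932  4:2952  5:1651  6:1213  7:2908
  8:2886  9:1949  10:2317  11:467  12:812  13:1798  14:3093  15:1297
  16:3094  17:633  18:2512  19:1565  20:2355  21:107  22:459  23:3015
  24:236  25:1855  26:2553  27:2322  28:256  29:1011  30:240  31:2308
  32:225  33:2941  34:2737  35:1397  36:1983  37:1504  38:2442  39:1410
  40:2678  41:156  42:2122  43:2478  44:2378  45:380  46:2618  47:2688
  48:2843  49:2520  50:2471  51:808  52:1345  53:2312  54:678  55:613
Giant step factor: 2445^(-56) ≡ 2530 (mod 3109).
Scan 1187·2530^i mod 3109 for i = 0, 1, …:
  i=0: 1187   i=1: 2925   i=2: 830   i=3: 1325
  i=4: 748   i=5: 2168   i=6: 764   i=7: 2231
  i=8: 1595   i=9: 2977     …   i=37: 769
  i=38: 2445
Match at i=38, j=1: e = 38·56 + 1 = 2129.

2129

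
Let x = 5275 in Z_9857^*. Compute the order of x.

The order of 5275 must divide p − 1 = 9856 = 2^7 · 7 · 11.
Divisors: 1, 2, 4, 7, 8, 11, 14, 16, 22, 28, 32, 44, 56, 64, 77, 88, 112, 128, 154, 176, 224, 308, 352, 448, 616, 704, 896, 1232, 1408, 2464, 4928, 9856.
Check each in increasing order: 5275^1 ≡ 5275;  5275^2 ≡ 9171;  5275^4 ≡ 7317;  5275^7 ≡ 4353;  5275^8 ≡ 5122;  5275^11 ≡ 2934;  5275^14 ≡ 3455;  5275^16 ≡ 5407;  5275^22 ≡ 3195;  5275^28 ≡ 198;  5275^32 ≡ 9644;  5275^44 ≡ 6030;  5275^56 ≡ 9633;  5275^64 ≡ 5941;  5275^77 ≡ 2415;  5275^88 ≡ 8284;  5275^112 ≡ 891;  5275^128 ≡ 7421;  5275^154 ≡ 6738;  5275^176 ≡ 222;  5275^224 ≡ 5321;  5275^308 ≡ 9159;  5275^352 ≡ 9856;  5275^448 ≡ 3737;  5275^616 ≡ 4211;  5275^704 ≡ 1.
Smallest exponent giving 1 is 704.

704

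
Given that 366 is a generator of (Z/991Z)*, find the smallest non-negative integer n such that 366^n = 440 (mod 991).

821

Baby-step giant-step with m = ceil(sqrt(990)) = 32.
Baby table (366^j mod 991 for j=0..31):
  0:1  1:366  2:171  3:153  4:502  5:397  6:616  7:499
  8:290  9:103  10:40  11:766  12:894  13:174  14:260  15:24
  16:856  17:140  18:699  19:156  20:609  21:910  22:84  23:23
  24:490  25:960  26:546  27:645  28:212  29:294  30:576  31:724
Giant step factor: 366^(-32) ≡ 274 (mod 991).
Scan 440·274^i mod 991 for i = 0, 1, …:
  i=0: 440   i=1: 649   i=2: 437   i=3: 818
  i=4: 166   i=5: 889   i=6: 791   i=7: 696
  i=8: 432   i=9: 439     …   i=24: 365
  i=25: 910
Match at i=25, j=21: n = 25·32 + 21 = 821.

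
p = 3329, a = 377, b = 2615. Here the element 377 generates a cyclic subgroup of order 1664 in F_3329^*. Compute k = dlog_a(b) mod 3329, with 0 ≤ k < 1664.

189

Baby-step giant-step with m = ceil(sqrt(1664)) = 41.
Baby table (377^j mod 3329 for j=0..40):
  0:1  1:377  2:2311  3:2378  4:1005  5:2708  6:2242  7:2997
  8:1338  9:1747  10:2806  11:2569  12:3103  13:1352  14:367  15:1870
  16:2571  17:528  18:2645  19:1794  20:551  21:1329  22:1683  23:1981
  24:1141  25:716  26:283  27:163  28:1529  29:516  30:1450  31:694
  32:1976  33:2585  34:2477  35:1709  36:1796  37:1305  38:2622  39:3110
  40:662
Giant step factor: 377^(-41) ≡ 824 (mod 3329).
Scan 2615·824^i mod 3329 for i = 0, 1, …:
  i=0: 2615   i=1: 897   i=2: 90   i=3: 922
  i=4: 716
Match at i=4, j=25: k = 4·41 + 25 = 189.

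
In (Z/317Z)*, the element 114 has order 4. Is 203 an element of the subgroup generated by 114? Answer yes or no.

203 ∈ ⟨114⟩ iff 203^4 ≡ 1 (mod 317), since |⟨114⟩| = 4.
203^4 mod 317 = 1.
Since 1 = 1, 203 lies in the subgroup.

yes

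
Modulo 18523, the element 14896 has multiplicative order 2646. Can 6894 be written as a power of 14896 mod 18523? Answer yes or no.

6894 ∈ ⟨14896⟩ iff 6894^2646 ≡ 1 (mod 18523), since |⟨14896⟩| = 2646.
6894^2646 mod 18523 = 1.
Since 1 = 1, 6894 lies in the subgroup.

yes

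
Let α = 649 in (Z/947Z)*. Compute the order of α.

473

The order of 649 must divide p − 1 = 946 = 2 · 11 · 43.
Divisors: 1, 2, 11, 22, 43, 86, 473, 946.
Check each in increasing order: 649^1 ≡ 649;  649^2 ≡ 733;  649^11 ≡ 484;  649^22 ≡ 347;  649^43 ≡ 133;  649^86 ≡ 643;  649^473 ≡ 1.
Smallest exponent giving 1 is 473.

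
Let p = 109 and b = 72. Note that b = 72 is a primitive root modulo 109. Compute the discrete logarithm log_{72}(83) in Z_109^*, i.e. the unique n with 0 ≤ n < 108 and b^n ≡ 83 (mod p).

14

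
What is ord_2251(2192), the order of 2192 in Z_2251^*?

75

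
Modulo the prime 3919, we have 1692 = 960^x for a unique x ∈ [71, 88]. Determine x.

71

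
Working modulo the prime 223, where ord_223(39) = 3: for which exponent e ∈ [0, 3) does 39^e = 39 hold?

1

Successive powers of 39 modulo 223:
  39^0=1  39^1=39
So 39^1 ≡ 39 (mod 223), giving e = 1.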